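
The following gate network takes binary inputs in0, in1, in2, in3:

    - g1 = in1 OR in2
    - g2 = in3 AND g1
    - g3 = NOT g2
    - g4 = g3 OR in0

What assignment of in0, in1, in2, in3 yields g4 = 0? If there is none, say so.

in0=0, in1=1, in2=0, in3=1

g4 = g3 OR in0 must be 0, so both g3 = 0 and in0 = 0.
g3 = NOT g2 must be 0, so g2 = 1.
Check with in0=0, in1=1, in2=0, in3=1:
g1 = in1 OR in2 = 1 OR 0 = 1
g2 = in3 AND g1 = 1 AND 1 = 1
g3 = NOT g2 = NOT 1 = 0
g4 = g3 OR in0 = 0 OR 0 = 0
So g4 = 0 as required.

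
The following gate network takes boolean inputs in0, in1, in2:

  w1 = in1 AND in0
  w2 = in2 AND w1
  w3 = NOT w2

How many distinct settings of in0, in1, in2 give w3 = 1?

w3 = NOT w2 must be 1, so w2 = 0.
Enumerating the 8 input combinations, 7 give w3 = 1 and 1 give w3 = 0.

7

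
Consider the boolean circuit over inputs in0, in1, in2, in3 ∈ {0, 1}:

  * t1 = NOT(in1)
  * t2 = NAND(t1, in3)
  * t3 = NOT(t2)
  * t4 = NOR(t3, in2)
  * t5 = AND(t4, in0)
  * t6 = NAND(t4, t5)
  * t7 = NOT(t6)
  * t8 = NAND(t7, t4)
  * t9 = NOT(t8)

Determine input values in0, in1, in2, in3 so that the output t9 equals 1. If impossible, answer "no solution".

in0=1, in1=1, in2=0, in3=0

t9 = NOT(t8) must be 1, so t8 = 0.
t8 = NAND(t7, t4) must be 0, so both t7 = 1 and t4 = 1.
t7 = NOT(t6) must be 1, so t6 = 0.
Check with in0=1, in1=1, in2=0, in3=0:
t1 = NOT(in1) = NOT 1 = 0
t2 = NAND(t1, in3) = NAND(0, 0) = 1
t3 = NOT(t2) = NOT 1 = 0
t4 = NOR(t3, in2) = NOR(0, 0) = 1
t5 = AND(t4, in0) = AND(1, 1) = 1
t6 = NAND(t4, t5) = NAND(1, 1) = 0
t7 = NOT(t6) = NOT 0 = 1
t8 = NAND(t7, t4) = NAND(1, 1) = 0
t9 = NOT(t8) = NOT 0 = 1
So t9 = 1 as required.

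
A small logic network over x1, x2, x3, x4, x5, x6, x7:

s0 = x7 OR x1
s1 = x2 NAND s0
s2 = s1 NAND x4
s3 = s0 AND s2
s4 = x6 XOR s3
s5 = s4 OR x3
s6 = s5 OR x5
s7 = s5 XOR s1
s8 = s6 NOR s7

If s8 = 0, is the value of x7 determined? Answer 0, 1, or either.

either

Both values of x7 occur among assignments with s8 = 0:
  x7=0: x1=0, x2=0, x3=0, x4=0, x5=0, x6=0, x7=0
  x7=1: x1=0, x2=0, x3=0, x4=0, x5=0, x6=0, x7=1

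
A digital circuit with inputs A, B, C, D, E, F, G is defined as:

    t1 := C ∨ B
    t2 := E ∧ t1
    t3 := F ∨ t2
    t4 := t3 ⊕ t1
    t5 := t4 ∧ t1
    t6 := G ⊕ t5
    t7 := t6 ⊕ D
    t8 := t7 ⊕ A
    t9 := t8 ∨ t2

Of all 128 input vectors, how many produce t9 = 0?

40

t9 = t8 ∨ t2 must be 0, so both t8 = 0 and t2 = 0.
t8 = t7 ⊕ A must be 0, so t7 and A are equal.
Enumerating the 128 input combinations, 40 give t9 = 0 and 88 give t9 = 1.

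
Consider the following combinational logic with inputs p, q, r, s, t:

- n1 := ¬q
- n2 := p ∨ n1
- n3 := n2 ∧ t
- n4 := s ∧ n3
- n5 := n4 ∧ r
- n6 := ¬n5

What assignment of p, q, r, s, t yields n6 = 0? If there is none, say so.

p=1 q=0 r=1 s=1 t=1

Check with p=1 q=0 r=1 s=1 t=1:
n1 = ¬q = ¬0 = 1
n2 = p ∨ n1 = 1 ∨ 1 = 1
n3 = n2 ∧ t = 1 ∧ 1 = 1
n4 = s ∧ n3 = 1 ∧ 1 = 1
n5 = n4 ∧ r = 1 ∧ 1 = 1
n6 = ¬n5 = ¬1 = 0
So n6 = 0 as required.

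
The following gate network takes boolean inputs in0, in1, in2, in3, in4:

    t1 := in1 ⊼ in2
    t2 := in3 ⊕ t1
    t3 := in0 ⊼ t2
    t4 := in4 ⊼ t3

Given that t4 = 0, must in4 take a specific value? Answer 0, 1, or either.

1

t4 = in4 ⊼ t3 must be 0, so both in4 = 1 and t3 = 1.
Every assignment with t4 = 0 has in4 = 1; there are 12 such assignment(s).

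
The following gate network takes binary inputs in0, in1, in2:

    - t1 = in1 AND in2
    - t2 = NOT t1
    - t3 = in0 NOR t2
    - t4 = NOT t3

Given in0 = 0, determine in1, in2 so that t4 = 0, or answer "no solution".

t4 = NOT t3 must be 0, so t3 = 1.
Check with in0 = 0 and in1=1, in2=1:
t1 = in1 AND in2 = 1 AND 1 = 1
t2 = NOT t1 = NOT 1 = 0
t3 = in0 NOR t2 = 0 NOR 0 = 1
t4 = NOT t3 = NOT 1 = 0
So t4 = 0.

in1=1 in2=1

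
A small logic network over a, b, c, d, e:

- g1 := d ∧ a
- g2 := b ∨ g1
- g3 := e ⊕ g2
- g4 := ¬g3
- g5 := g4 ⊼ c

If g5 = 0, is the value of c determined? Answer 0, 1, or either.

g5 = g4 ⊼ c must be 0, so both g4 = 1 and c = 1.
g4 = ¬g3 must be 1, so g3 = 0.
g3 = e ⊕ g2 must be 0, so e and g2 are equal.
Every assignment with g5 = 0 has c = 1; there are 8 such assignment(s).

1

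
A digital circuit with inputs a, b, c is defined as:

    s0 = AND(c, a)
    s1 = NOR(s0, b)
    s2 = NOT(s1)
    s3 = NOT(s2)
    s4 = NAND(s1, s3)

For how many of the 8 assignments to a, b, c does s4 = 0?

3

s4 = NAND(s1, s3) must be 0, so both s1 = 1 and s3 = 1.
s1 = NOR(s0, b) must be 1, so both s0 = 0 and b = 0.
s3 = NOT(s2) must be 1, so s2 = 0.
Satisfying assignments:
  a=0, b=0, c=0
  a=0, b=0, c=1
  a=1, b=0, c=0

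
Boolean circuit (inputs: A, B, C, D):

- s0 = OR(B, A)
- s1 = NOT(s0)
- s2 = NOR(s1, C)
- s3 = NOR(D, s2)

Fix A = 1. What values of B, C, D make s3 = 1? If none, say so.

B=1 C=1 D=0

Check with A = 1 and B=1, C=1, D=0:
s0 = OR(B, A) = OR(1, 1) = 1
s1 = NOT(s0) = NOT 1 = 0
s2 = NOR(s1, C) = NOR(0, 1) = 0
s3 = NOR(D, s2) = NOR(0, 0) = 1
So s3 = 1.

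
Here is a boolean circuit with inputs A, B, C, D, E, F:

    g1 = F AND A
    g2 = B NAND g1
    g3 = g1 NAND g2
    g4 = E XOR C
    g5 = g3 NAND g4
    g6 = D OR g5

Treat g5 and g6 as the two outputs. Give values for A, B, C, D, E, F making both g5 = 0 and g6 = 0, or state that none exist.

Check with A=1 B=0 C=1 D=0 E=0 F=0:
g1 = F AND A = 0 AND 1 = 0
g2 = B NAND g1 = 0 NAND 0 = 1
g3 = g1 NAND g2 = 0 NAND 1 = 1
g4 = E XOR C = 0 XOR 1 = 1
g5 = g3 NAND g4 = 1 NAND 1 = 0
g6 = D OR g5 = 0 OR 0 = 0
So g5 = 0 and g6 = 0.

A=1 B=0 C=1 D=0 E=0 F=0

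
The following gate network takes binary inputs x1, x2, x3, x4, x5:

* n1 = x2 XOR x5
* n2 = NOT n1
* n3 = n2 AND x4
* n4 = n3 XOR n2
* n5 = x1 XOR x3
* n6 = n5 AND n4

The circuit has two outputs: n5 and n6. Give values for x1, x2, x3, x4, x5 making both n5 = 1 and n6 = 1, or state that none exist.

Check with x1=0, x2=1, x3=1, x4=0, x5=1:
n1 = x2 XOR x5 = 1 XOR 1 = 0
n2 = NOT n1 = NOT 0 = 1
n3 = n2 AND x4 = 1 AND 0 = 0
n4 = n3 XOR n2 = 0 XOR 1 = 1
n5 = x1 XOR x3 = 0 XOR 1 = 1
n6 = n5 AND n4 = 1 AND 1 = 1
So n5 = 1 and n6 = 1.

x1=0, x2=1, x3=1, x4=0, x5=1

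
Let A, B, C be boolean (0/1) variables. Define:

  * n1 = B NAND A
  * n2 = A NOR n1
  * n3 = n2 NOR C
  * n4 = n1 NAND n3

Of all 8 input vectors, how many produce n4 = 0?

n4 = n1 NAND n3 must be 0, so both n1 = 1 and n3 = 1.
n1 = B NAND A must be 1, so at least one of B, A is 0.
Enumerating the 8 input combinations, 3 give n4 = 0 and 5 give n4 = 1.

3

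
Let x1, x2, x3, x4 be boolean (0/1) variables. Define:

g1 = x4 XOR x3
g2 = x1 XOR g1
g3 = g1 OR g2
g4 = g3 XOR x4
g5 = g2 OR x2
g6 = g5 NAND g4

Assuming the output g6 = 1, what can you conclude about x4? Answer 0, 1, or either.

either

Both values of x4 occur among assignments with g6 = 1:
  x4=0: x1=0, x2=0, x3=0, x4=0
  x4=1: x1=0, x2=0, x3=0, x4=1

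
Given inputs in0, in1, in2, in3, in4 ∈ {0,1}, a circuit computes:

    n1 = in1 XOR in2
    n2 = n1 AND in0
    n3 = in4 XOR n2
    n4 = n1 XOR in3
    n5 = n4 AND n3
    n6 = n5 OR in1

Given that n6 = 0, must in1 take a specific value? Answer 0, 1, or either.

0

n6 = n5 OR in1 must be 0, so both n5 = 0 and in1 = 0.
Every assignment with n6 = 0 has in1 = 0; there are 12 such assignment(s).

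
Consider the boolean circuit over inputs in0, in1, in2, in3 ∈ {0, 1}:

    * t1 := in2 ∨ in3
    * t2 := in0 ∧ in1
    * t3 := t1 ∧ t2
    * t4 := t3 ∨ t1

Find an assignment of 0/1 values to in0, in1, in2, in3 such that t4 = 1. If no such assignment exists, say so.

Check with in0=0, in1=0, in2=0, in3=1:
t1 = in2 ∨ in3 = 0 ∨ 1 = 1
t2 = in0 ∧ in1 = 0 ∧ 0 = 0
t3 = t1 ∧ t2 = 1 ∧ 0 = 0
t4 = t3 ∨ t1 = 0 ∨ 1 = 1
So t4 = 1 as required.

in0=0, in1=0, in2=0, in3=1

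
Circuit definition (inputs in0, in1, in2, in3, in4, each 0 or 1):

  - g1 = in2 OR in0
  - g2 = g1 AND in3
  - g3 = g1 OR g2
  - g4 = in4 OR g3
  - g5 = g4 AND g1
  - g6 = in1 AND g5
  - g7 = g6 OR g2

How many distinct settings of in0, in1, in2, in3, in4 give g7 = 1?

g7 = g6 OR g2 must be 1, so at least one of g6, g2 is 1.
Enumerating the 32 input combinations, 18 give g7 = 1 and 14 give g7 = 0.

18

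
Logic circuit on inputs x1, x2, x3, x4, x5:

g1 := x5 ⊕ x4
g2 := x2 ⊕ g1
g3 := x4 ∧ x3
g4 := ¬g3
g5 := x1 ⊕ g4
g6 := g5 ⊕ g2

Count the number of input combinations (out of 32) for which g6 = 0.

16

g6 = g5 ⊕ g2 must be 0, so g5 and g2 are equal.
Enumerating the 32 input combinations, 16 give g6 = 0 and 16 give g6 = 1.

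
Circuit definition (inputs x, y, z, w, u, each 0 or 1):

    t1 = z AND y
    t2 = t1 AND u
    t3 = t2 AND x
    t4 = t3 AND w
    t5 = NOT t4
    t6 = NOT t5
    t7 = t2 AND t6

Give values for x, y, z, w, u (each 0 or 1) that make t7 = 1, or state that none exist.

t7 = t2 AND t6 must be 1, so both t2 = 1 and t6 = 1.
Check with x=1 y=1 z=1 w=1 u=1:
t1 = z AND y = 1 AND 1 = 1
t2 = t1 AND u = 1 AND 1 = 1
t3 = t2 AND x = 1 AND 1 = 1
t4 = t3 AND w = 1 AND 1 = 1
t5 = NOT t4 = NOT 1 = 0
t6 = NOT t5 = NOT 0 = 1
t7 = t2 AND t6 = 1 AND 1 = 1
So t7 = 1 as required.

x=1 y=1 z=1 w=1 u=1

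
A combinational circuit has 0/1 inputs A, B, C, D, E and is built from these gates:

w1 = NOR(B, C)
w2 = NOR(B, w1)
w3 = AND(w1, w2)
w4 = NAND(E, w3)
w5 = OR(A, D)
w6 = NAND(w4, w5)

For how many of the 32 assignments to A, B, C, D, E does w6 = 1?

w6 = NAND(w4, w5) must be 1, so at least one of w4, w5 is 0.
Enumerating the 32 input combinations, 8 give w6 = 1 and 24 give w6 = 0.

8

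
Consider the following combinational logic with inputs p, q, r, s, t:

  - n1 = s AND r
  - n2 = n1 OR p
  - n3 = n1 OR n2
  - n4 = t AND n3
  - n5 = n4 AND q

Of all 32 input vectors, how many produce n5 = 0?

n5 = n4 AND q must be 0, so at least one of n4, q is 0.
Enumerating the 32 input combinations, 27 give n5 = 0 and 5 give n5 = 1.

27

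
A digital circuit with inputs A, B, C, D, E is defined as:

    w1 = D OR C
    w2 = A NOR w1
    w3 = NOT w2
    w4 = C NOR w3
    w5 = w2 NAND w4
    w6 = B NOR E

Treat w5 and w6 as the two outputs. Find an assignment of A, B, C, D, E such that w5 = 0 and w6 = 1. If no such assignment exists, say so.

Check with A=0 B=0 C=0 D=0 E=0:
w1 = D OR C = 0 OR 0 = 0
w2 = A NOR w1 = 0 NOR 0 = 1
w3 = NOT w2 = NOT 1 = 0
w4 = C NOR w3 = 0 NOR 0 = 1
w5 = w2 NAND w4 = 1 NAND 1 = 0
w6 = B NOR E = 0 NOR 0 = 1
So w5 = 0 and w6 = 1.

A=0 B=0 C=0 D=0 E=0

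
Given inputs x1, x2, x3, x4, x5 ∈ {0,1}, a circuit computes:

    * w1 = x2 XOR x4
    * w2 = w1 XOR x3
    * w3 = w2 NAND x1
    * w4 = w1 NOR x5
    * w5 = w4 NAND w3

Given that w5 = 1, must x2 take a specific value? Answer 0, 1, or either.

either

Both values of x2 occur among assignments with w5 = 1:
  x2=0: x1=0, x2=0, x3=0, x4=0, x5=1
  x2=1: x1=0, x2=1, x3=0, x4=0, x5=0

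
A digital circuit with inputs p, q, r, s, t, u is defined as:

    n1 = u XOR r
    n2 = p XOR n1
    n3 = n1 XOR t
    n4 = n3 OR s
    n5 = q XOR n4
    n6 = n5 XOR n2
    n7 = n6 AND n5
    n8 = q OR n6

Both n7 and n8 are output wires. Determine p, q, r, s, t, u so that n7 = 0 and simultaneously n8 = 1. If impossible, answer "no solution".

p=1 q=1 r=1 s=1 t=1 u=0

Check with p=1 q=1 r=1 s=1 t=1 u=0:
n1 = u XOR r = 0 XOR 1 = 1
n2 = p XOR n1 = 1 XOR 1 = 0
n3 = n1 XOR t = 1 XOR 1 = 0
n4 = n3 OR s = 0 OR 1 = 1
n5 = q XOR n4 = 1 XOR 1 = 0
n6 = n5 XOR n2 = 0 XOR 0 = 0
n7 = n6 AND n5 = 0 AND 0 = 0
n8 = q OR n6 = 1 OR 0 = 1
So n7 = 0 and n8 = 1.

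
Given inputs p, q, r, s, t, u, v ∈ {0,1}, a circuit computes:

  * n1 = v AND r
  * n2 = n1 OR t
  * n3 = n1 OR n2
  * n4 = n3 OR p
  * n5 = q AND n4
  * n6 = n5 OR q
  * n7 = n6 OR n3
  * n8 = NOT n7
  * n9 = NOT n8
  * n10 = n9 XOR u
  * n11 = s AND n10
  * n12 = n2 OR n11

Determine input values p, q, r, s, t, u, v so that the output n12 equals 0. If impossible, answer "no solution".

n12 = n2 OR n11 must be 0, so both n2 = 0 and n11 = 0.
n2 = n1 OR t must be 0, so both n1 = 0 and t = 0.
Check with p=1, q=0, r=1, s=1, t=0, u=0, v=0:
n1 = v AND r = 0 AND 1 = 0
n2 = n1 OR t = 0 OR 0 = 0
n3 = n1 OR n2 = 0 OR 0 = 0
n4 = n3 OR p = 0 OR 1 = 1
n5 = q AND n4 = 0 AND 1 = 0
n6 = n5 OR q = 0 OR 0 = 0
n7 = n6 OR n3 = 0 OR 0 = 0
n8 = NOT n7 = NOT 0 = 1
n9 = NOT n8 = NOT 1 = 0
n10 = n9 XOR u = 0 XOR 0 = 0
n11 = s AND n10 = 1 AND 0 = 0
n12 = n2 OR n11 = 0 OR 0 = 0
So n12 = 0 as required.

p=1, q=0, r=1, s=1, t=0, u=0, v=0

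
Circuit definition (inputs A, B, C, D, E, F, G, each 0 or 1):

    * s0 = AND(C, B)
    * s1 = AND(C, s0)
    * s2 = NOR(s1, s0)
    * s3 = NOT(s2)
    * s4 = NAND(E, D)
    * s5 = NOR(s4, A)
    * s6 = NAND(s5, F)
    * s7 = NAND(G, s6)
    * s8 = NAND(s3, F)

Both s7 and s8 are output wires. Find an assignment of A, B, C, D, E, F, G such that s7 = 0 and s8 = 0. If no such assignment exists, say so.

A=1, B=1, C=1, D=1, E=0, F=1, G=1

Check with A=1, B=1, C=1, D=1, E=0, F=1, G=1:
s0 = AND(C, B) = AND(1, 1) = 1
s1 = AND(C, s0) = AND(1, 1) = 1
s2 = NOR(s1, s0) = NOR(1, 1) = 0
s3 = NOT(s2) = NOT 0 = 1
s4 = NAND(E, D) = NAND(0, 1) = 1
s5 = NOR(s4, A) = NOR(1, 1) = 0
s6 = NAND(s5, F) = NAND(0, 1) = 1
s7 = NAND(G, s6) = NAND(1, 1) = 0
s8 = NAND(s3, F) = NAND(1, 1) = 0
So s7 = 0 and s8 = 0.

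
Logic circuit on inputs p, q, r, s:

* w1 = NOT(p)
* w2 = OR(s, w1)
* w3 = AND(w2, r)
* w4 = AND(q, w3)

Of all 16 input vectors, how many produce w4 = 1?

3

w4 = AND(q, w3) must be 1, so both q = 1 and w3 = 1.
Satisfying assignments:
  p=0, q=1, r=1, s=0
  p=0, q=1, r=1, s=1
  p=1, q=1, r=1, s=1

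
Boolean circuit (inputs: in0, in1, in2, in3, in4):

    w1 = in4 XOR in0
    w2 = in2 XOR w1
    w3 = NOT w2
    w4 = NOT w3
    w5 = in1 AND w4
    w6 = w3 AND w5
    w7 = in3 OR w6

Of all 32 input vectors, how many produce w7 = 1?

w7 = in3 OR w6 must be 1, so at least one of in3, w6 is 1.
Enumerating the 32 input combinations, 16 give w7 = 1 and 16 give w7 = 0.

16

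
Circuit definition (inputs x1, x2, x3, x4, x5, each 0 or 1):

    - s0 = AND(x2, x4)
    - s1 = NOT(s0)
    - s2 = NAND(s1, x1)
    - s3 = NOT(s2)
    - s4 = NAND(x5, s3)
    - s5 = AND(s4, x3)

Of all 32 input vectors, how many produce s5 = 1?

s5 = AND(s4, x3) must be 1, so both s4 = 1 and x3 = 1.
s4 = NAND(x5, s3) must be 1, so at least one of x5, s3 is 0.
Enumerating the 32 input combinations, 13 give s5 = 1 and 19 give s5 = 0.

13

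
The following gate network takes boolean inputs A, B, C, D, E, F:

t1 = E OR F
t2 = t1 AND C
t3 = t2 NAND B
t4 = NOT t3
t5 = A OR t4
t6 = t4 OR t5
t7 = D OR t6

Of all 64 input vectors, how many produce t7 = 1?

51

t7 = D OR t6 must be 1, so at least one of D, t6 is 1.
Enumerating the 64 input combinations, 51 give t7 = 1 and 13 give t7 = 0.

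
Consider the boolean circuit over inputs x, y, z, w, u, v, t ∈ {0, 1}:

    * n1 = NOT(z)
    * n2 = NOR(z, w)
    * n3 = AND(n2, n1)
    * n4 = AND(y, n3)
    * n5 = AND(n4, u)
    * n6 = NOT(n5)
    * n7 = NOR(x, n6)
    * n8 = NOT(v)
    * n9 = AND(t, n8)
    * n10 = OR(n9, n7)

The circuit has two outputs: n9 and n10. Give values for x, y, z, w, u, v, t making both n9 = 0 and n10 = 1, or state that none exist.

x=0, y=1, z=0, w=0, u=1, v=1, t=1

Check with x=0, y=1, z=0, w=0, u=1, v=1, t=1:
n1 = NOT(z) = NOT 0 = 1
n2 = NOR(z, w) = NOR(0, 0) = 1
n3 = AND(n2, n1) = AND(1, 1) = 1
n4 = AND(y, n3) = AND(1, 1) = 1
n5 = AND(n4, u) = AND(1, 1) = 1
n6 = NOT(n5) = NOT 1 = 0
n7 = NOR(x, n6) = NOR(0, 0) = 1
n8 = NOT(v) = NOT 1 = 0
n9 = AND(t, n8) = AND(1, 0) = 0
n10 = OR(n9, n7) = OR(0, 1) = 1
So n9 = 0 and n10 = 1.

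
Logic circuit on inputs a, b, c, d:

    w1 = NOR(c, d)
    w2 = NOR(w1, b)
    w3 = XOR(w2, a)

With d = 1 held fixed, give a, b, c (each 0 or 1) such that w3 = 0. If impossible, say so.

a=1 b=0 c=1

w3 = XOR(w2, a) must be 0, so w2 and a are equal.
Check with d = 1 and a=1, b=0, c=1:
w1 = NOR(c, d) = NOR(1, 1) = 0
w2 = NOR(w1, b) = NOR(0, 0) = 1
w3 = XOR(w2, a) = XOR(1, 1) = 0
So w3 = 0.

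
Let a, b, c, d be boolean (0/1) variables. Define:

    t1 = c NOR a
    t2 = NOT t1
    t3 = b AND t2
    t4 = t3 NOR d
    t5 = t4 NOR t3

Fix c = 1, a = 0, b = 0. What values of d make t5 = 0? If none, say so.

t5 = t4 NOR t3 must be 0, so at least one of t4, t3 is 1.
Check with c = 1, a = 0, b = 0 and d=0:
t1 = c NOR a = 1 NOR 0 = 0
t2 = NOT t1 = NOT 0 = 1
t3 = b AND t2 = 0 AND 1 = 0
t4 = t3 NOR d = 0 NOR 0 = 1
t5 = t4 NOR t3 = 1 NOR 0 = 0
So t5 = 0.

d=0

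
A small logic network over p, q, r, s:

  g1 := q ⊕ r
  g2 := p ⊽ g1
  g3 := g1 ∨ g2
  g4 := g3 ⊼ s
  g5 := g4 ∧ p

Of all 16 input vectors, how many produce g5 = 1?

6

g5 = g4 ∧ p must be 1, so both g4 = 1 and p = 1.
Enumerating the 16 input combinations, 6 give g5 = 1 and 10 give g5 = 0.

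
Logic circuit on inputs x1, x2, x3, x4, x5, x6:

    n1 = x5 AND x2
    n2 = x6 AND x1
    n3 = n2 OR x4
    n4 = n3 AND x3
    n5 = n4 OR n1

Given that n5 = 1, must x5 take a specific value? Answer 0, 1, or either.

Both values of x5 occur among assignments with n5 = 1:
  x5=0: x1=0, x2=0, x3=1, x4=1, x5=0, x6=0
  x5=1: x1=0, x2=0, x3=1, x4=1, x5=1, x6=0

either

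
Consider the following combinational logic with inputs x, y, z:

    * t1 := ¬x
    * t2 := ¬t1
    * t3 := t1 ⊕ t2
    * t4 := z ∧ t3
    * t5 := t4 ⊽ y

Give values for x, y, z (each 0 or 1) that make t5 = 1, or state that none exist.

x=1, y=0, z=0

Check with x=1, y=0, z=0:
t1 = ¬x = ¬1 = 0
t2 = ¬t1 = ¬0 = 1
t3 = t1 ⊕ t2 = 0 ⊕ 1 = 1
t4 = z ∧ t3 = 0 ∧ 1 = 0
t5 = t4 ⊽ y = 0 ⊽ 0 = 1
So t5 = 1 as required.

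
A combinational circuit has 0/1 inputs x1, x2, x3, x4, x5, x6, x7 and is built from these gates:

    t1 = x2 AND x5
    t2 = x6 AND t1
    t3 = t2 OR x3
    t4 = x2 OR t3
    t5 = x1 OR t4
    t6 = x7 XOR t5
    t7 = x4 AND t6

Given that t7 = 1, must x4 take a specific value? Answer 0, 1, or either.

t7 = x4 AND t6 must be 1, so both x4 = 1 and t6 = 1.
t6 = x7 XOR t5 must be 1, so x7 and t5 differ.
Every assignment with t7 = 1 has x4 = 1; there are 32 such assignment(s).

1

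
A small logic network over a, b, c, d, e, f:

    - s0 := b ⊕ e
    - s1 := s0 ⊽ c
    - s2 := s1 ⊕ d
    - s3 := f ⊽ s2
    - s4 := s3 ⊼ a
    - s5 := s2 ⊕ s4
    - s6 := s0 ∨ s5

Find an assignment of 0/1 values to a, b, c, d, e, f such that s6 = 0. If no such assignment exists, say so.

a=1 b=0 c=0 d=1 e=0 f=0

Check with a=1 b=0 c=0 d=1 e=0 f=0:
s0 = b ⊕ e = 0 ⊕ 0 = 0
s1 = s0 ⊽ c = 0 ⊽ 0 = 1
s2 = s1 ⊕ d = 1 ⊕ 1 = 0
s3 = f ⊽ s2 = 0 ⊽ 0 = 1
s4 = s3 ⊼ a = 1 ⊼ 1 = 0
s5 = s2 ⊕ s4 = 0 ⊕ 0 = 0
s6 = s0 ∨ s5 = 0 ∨ 0 = 0
So s6 = 0 as required.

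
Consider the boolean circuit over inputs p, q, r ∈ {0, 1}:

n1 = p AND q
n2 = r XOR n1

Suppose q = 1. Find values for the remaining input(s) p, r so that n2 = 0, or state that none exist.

p=0 r=0

Check with q = 1 and p=0, r=0:
n1 = p AND q = 0 AND 1 = 0
n2 = r XOR n1 = 0 XOR 0 = 0
So n2 = 0.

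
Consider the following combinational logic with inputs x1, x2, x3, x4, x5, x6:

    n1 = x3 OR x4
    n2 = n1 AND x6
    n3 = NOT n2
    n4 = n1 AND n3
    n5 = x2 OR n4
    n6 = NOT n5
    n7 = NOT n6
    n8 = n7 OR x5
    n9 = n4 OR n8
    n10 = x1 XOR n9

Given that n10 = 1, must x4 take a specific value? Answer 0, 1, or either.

Both values of x4 occur among assignments with n10 = 1:
  x4=0: x1=0, x2=0, x3=0, x4=0, x5=1, x6=0
  x4=1: x1=0, x2=0, x3=0, x4=1, x5=0, x6=0

either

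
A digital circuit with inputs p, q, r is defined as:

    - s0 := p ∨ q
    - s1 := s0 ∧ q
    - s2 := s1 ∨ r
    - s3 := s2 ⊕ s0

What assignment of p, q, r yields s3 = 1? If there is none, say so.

p=1 q=0 r=0

s3 = s2 ⊕ s0 must be 1, so s2 and s0 differ.
Check with p=1 q=0 r=0:
s0 = p ∨ q = 1 ∨ 0 = 1
s1 = s0 ∧ q = 1 ∧ 0 = 0
s2 = s1 ∨ r = 0 ∨ 0 = 0
s3 = s2 ⊕ s0 = 0 ⊕ 1 = 1
So s3 = 1 as required.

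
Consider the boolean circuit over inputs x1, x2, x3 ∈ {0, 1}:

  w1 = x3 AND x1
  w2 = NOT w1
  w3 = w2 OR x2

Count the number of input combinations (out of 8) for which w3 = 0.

1

w3 = w2 OR x2 must be 0, so both w2 = 0 and x2 = 0.
w2 = NOT w1 must be 0, so w1 = 1.
Enumerating the 8 input combinations, 1 give w3 = 0 and 7 give w3 = 1.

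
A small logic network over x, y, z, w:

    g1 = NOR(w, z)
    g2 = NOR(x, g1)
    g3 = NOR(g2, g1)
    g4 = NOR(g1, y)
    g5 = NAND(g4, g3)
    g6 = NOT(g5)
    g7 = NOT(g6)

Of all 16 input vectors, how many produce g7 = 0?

3

g7 = NOT(g6) must be 0, so g6 = 1.
g6 = NOT(g5) must be 1, so g5 = 0.
Satisfying assignments:
  x=1, y=0, z=0, w=1
  x=1, y=0, z=1, w=0
  x=1, y=0, z=1, w=1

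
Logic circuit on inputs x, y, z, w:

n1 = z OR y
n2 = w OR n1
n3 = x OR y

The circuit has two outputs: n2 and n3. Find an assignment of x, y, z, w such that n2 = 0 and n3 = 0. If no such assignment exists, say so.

x=0, y=0, z=0, w=0

Check with x=0, y=0, z=0, w=0:
n1 = z OR y = 0 OR 0 = 0
n2 = w OR n1 = 0 OR 0 = 0
n3 = x OR y = 0 OR 0 = 0
So n2 = 0 and n3 = 0.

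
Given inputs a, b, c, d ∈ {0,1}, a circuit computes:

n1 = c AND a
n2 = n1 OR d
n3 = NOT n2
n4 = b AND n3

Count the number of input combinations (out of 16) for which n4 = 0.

13

n4 = b AND n3 must be 0, so at least one of b, n3 is 0.
Enumerating the 16 input combinations, 13 give n4 = 0 and 3 give n4 = 1.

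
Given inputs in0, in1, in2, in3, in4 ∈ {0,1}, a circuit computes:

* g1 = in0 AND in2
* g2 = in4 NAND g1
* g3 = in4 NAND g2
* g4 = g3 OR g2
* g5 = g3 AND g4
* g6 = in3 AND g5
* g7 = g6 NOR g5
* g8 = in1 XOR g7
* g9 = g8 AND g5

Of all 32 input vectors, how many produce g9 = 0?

g9 = g8 AND g5 must be 0, so at least one of g8, g5 is 0.
Enumerating the 32 input combinations, 22 give g9 = 0 and 10 give g9 = 1.

22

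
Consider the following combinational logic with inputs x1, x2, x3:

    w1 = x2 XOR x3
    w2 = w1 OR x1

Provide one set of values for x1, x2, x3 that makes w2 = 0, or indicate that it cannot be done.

w2 = w1 OR x1 must be 0, so both w1 = 0 and x1 = 0.
Check with x1=0, x2=1, x3=1:
w1 = x2 XOR x3 = 1 XOR 1 = 0
w2 = w1 OR x1 = 0 OR 0 = 0
So w2 = 0 as required.

x1=0, x2=1, x3=1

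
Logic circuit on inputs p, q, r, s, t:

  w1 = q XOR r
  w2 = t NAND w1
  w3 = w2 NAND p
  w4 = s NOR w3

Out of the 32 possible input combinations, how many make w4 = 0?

26

w4 = s NOR w3 must be 0, so at least one of s, w3 is 1.
Enumerating the 32 input combinations, 26 give w4 = 0 and 6 give w4 = 1.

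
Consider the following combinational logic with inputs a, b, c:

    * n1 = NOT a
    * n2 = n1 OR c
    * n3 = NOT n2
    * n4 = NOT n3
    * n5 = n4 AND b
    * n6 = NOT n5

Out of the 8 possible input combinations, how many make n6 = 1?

n6 = NOT n5 must be 1, so n5 = 0.
Satisfying assignments:
  a=0, b=0, c=0
  a=0, b=0, c=1
  a=1, b=0, c=0
  a=1, b=0, c=1
  a=1, b=1, c=0

5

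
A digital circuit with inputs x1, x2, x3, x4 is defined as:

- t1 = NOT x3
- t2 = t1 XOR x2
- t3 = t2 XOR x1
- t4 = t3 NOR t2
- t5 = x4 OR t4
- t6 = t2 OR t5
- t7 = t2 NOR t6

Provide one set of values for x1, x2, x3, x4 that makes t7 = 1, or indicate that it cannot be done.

t7 = t2 NOR t6 must be 1, so both t2 = 0 and t6 = 0.
t2 = t1 XOR x2 must be 0, so t1 and x2 are equal.
t6 = t2 OR t5 must be 0, so both t2 = 0 and t5 = 0.
Check with x1=1, x2=1, x3=0, x4=0:
t1 = NOT x3 = NOT 0 = 1
t2 = t1 XOR x2 = 1 XOR 1 = 0
t3 = t2 XOR x1 = 0 XOR 1 = 1
t4 = t3 NOR t2 = 1 NOR 0 = 0
t5 = x4 OR t4 = 0 OR 0 = 0
t6 = t2 OR t5 = 0 OR 0 = 0
t7 = t2 NOR t6 = 0 NOR 0 = 1
So t7 = 1 as required.

x1=1, x2=1, x3=0, x4=0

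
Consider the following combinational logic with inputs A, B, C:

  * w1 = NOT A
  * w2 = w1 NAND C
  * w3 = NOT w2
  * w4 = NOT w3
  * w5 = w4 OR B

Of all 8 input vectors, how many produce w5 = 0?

1

w5 = w4 OR B must be 0, so both w4 = 0 and B = 0.
Enumerating the 8 input combinations, 1 give w5 = 0 and 7 give w5 = 1.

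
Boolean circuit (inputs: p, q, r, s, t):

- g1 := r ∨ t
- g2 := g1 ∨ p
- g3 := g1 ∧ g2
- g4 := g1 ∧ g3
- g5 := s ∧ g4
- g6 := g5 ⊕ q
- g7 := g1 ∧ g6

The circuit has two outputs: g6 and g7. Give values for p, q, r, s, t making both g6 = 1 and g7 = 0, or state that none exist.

Check with p=1 q=1 r=0 s=0 t=0:
g1 = r ∨ t = 0 ∨ 0 = 0
g2 = g1 ∨ p = 0 ∨ 1 = 1
g3 = g1 ∧ g2 = 0 ∧ 1 = 0
g4 = g1 ∧ g3 = 0 ∧ 0 = 0
g5 = s ∧ g4 = 0 ∧ 0 = 0
g6 = g5 ⊕ q = 0 ⊕ 1 = 1
g7 = g1 ∧ g6 = 0 ∧ 1 = 0
So g6 = 1 and g7 = 0.

p=1 q=1 r=0 s=0 t=0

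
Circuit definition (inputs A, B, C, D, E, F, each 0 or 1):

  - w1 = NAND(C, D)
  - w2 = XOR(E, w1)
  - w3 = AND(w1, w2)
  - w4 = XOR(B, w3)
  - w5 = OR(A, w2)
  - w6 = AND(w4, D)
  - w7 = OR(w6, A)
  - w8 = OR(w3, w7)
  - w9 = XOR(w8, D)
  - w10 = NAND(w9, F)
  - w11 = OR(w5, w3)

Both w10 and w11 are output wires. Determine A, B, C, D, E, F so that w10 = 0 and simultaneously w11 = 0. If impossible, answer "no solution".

Check with A=0, B=0, C=1, D=1, E=0, F=1:
w1 = NAND(C, D) = NAND(1, 1) = 0
w2 = XOR(E, w1) = XOR(0, 0) = 0
w3 = AND(w1, w2) = AND(0, 0) = 0
w4 = XOR(B, w3) = XOR(0, 0) = 0
w5 = OR(A, w2) = OR(0, 0) = 0
w6 = AND(w4, D) = AND(0, 1) = 0
w7 = OR(w6, A) = OR(0, 0) = 0
w8 = OR(w3, w7) = OR(0, 0) = 0
w9 = XOR(w8, D) = XOR(0, 1) = 1
w10 = NAND(w9, F) = NAND(1, 1) = 0
w11 = OR(w5, w3) = OR(0, 0) = 0
So w10 = 0 and w11 = 0.

A=0, B=0, C=1, D=1, E=0, F=1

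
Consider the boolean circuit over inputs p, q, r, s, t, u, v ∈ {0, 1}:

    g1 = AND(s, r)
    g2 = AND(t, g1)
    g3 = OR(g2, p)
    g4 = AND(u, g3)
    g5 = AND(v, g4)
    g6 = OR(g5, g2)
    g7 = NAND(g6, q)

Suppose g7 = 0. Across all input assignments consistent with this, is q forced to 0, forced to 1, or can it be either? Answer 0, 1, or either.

g7 = NAND(g6, q) must be 0, so both g6 = 1 and q = 1.
g6 = OR(g5, g2) must be 1, so at least one of g5, g2 is 1.
Every assignment with g7 = 0 has q = 1; there are 15 such assignment(s).

1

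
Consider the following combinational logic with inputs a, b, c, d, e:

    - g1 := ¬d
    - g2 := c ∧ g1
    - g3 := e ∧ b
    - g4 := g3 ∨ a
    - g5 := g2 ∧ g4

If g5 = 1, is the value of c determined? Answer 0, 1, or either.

1

g5 = g2 ∧ g4 must be 1, so both g2 = 1 and g4 = 1.
Every assignment with g5 = 1 has c = 1; there are 5 such assignment(s).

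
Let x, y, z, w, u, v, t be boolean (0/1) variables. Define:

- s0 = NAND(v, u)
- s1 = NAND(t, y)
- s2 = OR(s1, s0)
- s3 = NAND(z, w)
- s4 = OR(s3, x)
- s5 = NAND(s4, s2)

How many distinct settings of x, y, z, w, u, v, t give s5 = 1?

23

s5 = NAND(s4, s2) must be 1, so at least one of s4, s2 is 0.
Enumerating the 128 input combinations, 23 give s5 = 1 and 105 give s5 = 0.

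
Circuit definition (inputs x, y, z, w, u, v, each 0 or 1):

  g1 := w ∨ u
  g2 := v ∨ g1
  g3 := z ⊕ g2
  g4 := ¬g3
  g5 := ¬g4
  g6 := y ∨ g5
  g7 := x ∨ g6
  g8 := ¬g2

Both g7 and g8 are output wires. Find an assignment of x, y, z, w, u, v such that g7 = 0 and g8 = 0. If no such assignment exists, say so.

x=0, y=0, z=1, w=0, u=1, v=1

Check with x=0, y=0, z=1, w=0, u=1, v=1:
g1 = w ∨ u = 0 ∨ 1 = 1
g2 = v ∨ g1 = 1 ∨ 1 = 1
g3 = z ⊕ g2 = 1 ⊕ 1 = 0
g4 = ¬g3 = ¬0 = 1
g5 = ¬g4 = ¬1 = 0
g6 = y ∨ g5 = 0 ∨ 0 = 0
g7 = x ∨ g6 = 0 ∨ 0 = 0
g8 = ¬g2 = ¬1 = 0
So g7 = 0 and g8 = 0.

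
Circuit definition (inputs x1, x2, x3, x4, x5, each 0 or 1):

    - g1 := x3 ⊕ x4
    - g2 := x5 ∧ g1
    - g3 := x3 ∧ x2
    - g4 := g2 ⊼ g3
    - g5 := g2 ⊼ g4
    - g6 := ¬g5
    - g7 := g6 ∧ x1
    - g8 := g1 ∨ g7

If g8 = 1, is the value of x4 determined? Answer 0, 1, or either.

Both values of x4 occur among assignments with g8 = 1:
  x4=0: x1=0, x2=0, x3=1, x4=0, x5=0
  x4=1: x1=0, x2=0, x3=0, x4=1, x5=0

either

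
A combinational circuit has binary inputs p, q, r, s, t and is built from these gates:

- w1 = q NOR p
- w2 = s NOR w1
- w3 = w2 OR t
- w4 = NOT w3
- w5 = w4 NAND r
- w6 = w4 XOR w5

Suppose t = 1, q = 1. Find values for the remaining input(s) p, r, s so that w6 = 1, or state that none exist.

p=1 r=1 s=0

Check with t = 1, q = 1 and p=1, r=1, s=0:
w1 = q NOR p = 1 NOR 1 = 0
w2 = s NOR w1 = 0 NOR 0 = 1
w3 = w2 OR t = 1 OR 1 = 1
w4 = NOT w3 = NOT 1 = 0
w5 = w4 NAND r = 0 NAND 1 = 1
w6 = w4 XOR w5 = 0 XOR 1 = 1
So w6 = 1.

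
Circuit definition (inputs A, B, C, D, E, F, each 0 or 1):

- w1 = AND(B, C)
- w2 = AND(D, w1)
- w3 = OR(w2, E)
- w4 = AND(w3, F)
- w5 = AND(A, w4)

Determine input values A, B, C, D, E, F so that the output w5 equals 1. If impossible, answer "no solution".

w5 = AND(A, w4) must be 1, so both A = 1 and w4 = 1.
w4 = AND(w3, F) must be 1, so both w3 = 1 and F = 1.
w3 = OR(w2, E) must be 1, so at least one of w2, E is 1.
Check with A=1, B=1, C=1, D=1, E=0, F=1:
w1 = AND(B, C) = AND(1, 1) = 1
w2 = AND(D, w1) = AND(1, 1) = 1
w3 = OR(w2, E) = OR(1, 0) = 1
w4 = AND(w3, F) = AND(1, 1) = 1
w5 = AND(A, w4) = AND(1, 1) = 1
So w5 = 1 as required.

A=1, B=1, C=1, D=1, E=0, F=1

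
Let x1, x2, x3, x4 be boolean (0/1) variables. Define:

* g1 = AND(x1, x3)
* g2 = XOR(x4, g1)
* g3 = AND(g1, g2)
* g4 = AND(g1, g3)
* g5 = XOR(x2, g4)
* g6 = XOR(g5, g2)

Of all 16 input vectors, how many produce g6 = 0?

g6 = XOR(g5, g2) must be 0, so g5 and g2 are equal.
Enumerating the 16 input combinations, 8 give g6 = 0 and 8 give g6 = 1.

8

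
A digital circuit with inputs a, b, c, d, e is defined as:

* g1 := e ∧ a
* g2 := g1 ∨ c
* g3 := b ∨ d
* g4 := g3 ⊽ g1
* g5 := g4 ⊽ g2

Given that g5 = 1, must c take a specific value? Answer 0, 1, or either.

g5 = g4 ⊽ g2 must be 1, so both g4 = 0 and g2 = 0.
Every assignment with g5 = 1 has c = 0; there are 9 such assignment(s).

0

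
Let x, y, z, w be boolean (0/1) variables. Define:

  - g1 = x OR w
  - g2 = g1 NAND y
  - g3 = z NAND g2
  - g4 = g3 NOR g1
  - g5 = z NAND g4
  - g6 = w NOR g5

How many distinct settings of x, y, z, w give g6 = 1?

g6 = w NOR g5 must be 1, so both w = 0 and g5 = 0.
Enumerating the 16 input combinations, 2 give g6 = 1 and 14 give g6 = 0.

2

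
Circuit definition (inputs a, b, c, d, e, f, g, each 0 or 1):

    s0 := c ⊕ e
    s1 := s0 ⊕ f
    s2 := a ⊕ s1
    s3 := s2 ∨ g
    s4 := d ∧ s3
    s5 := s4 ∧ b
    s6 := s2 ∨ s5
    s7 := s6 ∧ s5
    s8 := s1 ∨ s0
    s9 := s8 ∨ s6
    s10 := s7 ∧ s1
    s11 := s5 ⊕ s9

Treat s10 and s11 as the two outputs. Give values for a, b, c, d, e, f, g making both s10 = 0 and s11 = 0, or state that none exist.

Check with a=0, b=1, c=0, d=0, e=0, f=0, g=0:
s0 = c ⊕ e = 0 ⊕ 0 = 0
s1 = s0 ⊕ f = 0 ⊕ 0 = 0
s2 = a ⊕ s1 = 0 ⊕ 0 = 0
s3 = s2 ∨ g = 0 ∨ 0 = 0
s4 = d ∧ s3 = 0 ∧ 0 = 0
s5 = s4 ∧ b = 0 ∧ 1 = 0
s6 = s2 ∨ s5 = 0 ∨ 0 = 0
s7 = s6 ∧ s5 = 0 ∧ 0 = 0
s8 = s1 ∨ s0 = 0 ∨ 0 = 0
s9 = s8 ∨ s6 = 0 ∨ 0 = 0
s10 = s7 ∧ s1 = 0 ∧ 0 = 0
s11 = s5 ⊕ s9 = 0 ⊕ 0 = 0
So s10 = 0 and s11 = 0.

a=0, b=1, c=0, d=0, e=0, f=0, g=0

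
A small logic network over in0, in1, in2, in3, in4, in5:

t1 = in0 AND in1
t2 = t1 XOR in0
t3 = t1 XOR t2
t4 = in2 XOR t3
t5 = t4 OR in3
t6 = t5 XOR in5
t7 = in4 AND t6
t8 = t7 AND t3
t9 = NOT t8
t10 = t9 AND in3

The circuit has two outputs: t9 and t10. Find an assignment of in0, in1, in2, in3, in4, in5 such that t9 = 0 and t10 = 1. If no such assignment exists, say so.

Across all 64 input combinations, none give both t9 = 0 and t10 = 1.

no solution exists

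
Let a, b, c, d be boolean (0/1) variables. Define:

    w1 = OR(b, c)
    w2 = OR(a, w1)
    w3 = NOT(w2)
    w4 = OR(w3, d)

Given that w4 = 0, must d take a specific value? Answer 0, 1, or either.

0

w4 = OR(w3, d) must be 0, so both w3 = 0 and d = 0.
w3 = NOT(w2) must be 0, so w2 = 1.
w2 = OR(a, w1) must be 1, so at least one of a, w1 is 1.
Every assignment with w4 = 0 has d = 0; there are 7 such assignment(s).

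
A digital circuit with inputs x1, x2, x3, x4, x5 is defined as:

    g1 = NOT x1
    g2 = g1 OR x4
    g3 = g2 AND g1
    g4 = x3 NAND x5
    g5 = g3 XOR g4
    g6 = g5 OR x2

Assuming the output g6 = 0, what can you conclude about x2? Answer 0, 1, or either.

0

g6 = g5 OR x2 must be 0, so both g5 = 0 and x2 = 0.
Every assignment with g6 = 0 has x2 = 0; there are 8 such assignment(s).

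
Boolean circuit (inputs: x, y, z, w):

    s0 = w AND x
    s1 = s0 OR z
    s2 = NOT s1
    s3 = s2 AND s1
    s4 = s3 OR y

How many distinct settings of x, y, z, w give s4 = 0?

s4 = s3 OR y must be 0, so both s3 = 0 and y = 0.
Enumerating the 16 input combinations, 8 give s4 = 0 and 8 give s4 = 1.

8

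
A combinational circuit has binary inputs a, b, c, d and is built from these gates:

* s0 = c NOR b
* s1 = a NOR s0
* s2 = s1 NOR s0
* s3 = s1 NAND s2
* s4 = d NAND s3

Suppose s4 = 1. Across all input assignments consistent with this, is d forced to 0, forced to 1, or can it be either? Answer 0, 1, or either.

0

s4 = d NAND s3 must be 1, so at least one of d, s3 is 0.
Every assignment with s4 = 1 has d = 0; there are 8 such assignment(s).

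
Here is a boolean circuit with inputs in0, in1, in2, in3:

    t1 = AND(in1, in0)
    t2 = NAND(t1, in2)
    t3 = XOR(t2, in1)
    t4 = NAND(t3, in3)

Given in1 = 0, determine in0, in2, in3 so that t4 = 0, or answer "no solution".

Check with in1 = 0 and in0=1, in2=0, in3=1:
t1 = AND(in1, in0) = AND(0, 1) = 0
t2 = NAND(t1, in2) = NAND(0, 0) = 1
t3 = XOR(t2, in1) = XOR(1, 0) = 1
t4 = NAND(t3, in3) = NAND(1, 1) = 0
So t4 = 0.

in0=1, in2=0, in3=1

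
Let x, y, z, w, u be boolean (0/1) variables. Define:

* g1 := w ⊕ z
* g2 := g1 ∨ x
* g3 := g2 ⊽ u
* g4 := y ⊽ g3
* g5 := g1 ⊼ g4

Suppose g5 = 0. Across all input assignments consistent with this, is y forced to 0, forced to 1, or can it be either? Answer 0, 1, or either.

g5 = g1 ⊼ g4 must be 0, so both g1 = 1 and g4 = 1.
g1 = w ⊕ z must be 1, so w and z differ.
g4 = y ⊽ g3 must be 1, so both y = 0 and g3 = 0.
Every assignment with g5 = 0 has y = 0; there are 8 such assignment(s).

0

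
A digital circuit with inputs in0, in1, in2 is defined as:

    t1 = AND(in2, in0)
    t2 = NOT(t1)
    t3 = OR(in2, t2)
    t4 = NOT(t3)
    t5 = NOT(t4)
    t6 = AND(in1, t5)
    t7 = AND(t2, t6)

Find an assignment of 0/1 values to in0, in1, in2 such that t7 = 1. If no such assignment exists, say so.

in0=1, in1=1, in2=0

Check with in0=1, in1=1, in2=0:
t1 = AND(in2, in0) = AND(0, 1) = 0
t2 = NOT(t1) = NOT 0 = 1
t3 = OR(in2, t2) = OR(0, 1) = 1
t4 = NOT(t3) = NOT 1 = 0
t5 = NOT(t4) = NOT 0 = 1
t6 = AND(in1, t5) = AND(1, 1) = 1
t7 = AND(t2, t6) = AND(1, 1) = 1
So t7 = 1 as required.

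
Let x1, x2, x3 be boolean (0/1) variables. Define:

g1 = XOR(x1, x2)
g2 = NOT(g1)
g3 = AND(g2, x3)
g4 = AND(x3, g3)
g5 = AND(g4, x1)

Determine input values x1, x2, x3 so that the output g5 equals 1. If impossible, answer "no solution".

g5 = AND(g4, x1) must be 1, so both g4 = 1 and x1 = 1.
g4 = AND(x3, g3) must be 1, so both x3 = 1 and g3 = 1.
Check with x1=1, x2=1, x3=1:
g1 = XOR(x1, x2) = XOR(1, 1) = 0
g2 = NOT(g1) = NOT 0 = 1
g3 = AND(g2, x3) = AND(1, 1) = 1
g4 = AND(x3, g3) = AND(1, 1) = 1
g5 = AND(g4, x1) = AND(1, 1) = 1
So g5 = 1 as required.

x1=1, x2=1, x3=1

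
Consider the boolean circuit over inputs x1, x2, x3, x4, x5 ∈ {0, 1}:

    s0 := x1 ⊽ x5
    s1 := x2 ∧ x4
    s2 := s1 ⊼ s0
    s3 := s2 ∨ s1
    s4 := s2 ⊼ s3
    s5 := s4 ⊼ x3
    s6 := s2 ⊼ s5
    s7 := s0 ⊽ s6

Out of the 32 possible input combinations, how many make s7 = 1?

s7 = s0 ⊽ s6 must be 1, so both s0 = 0 and s6 = 0.
Enumerating the 32 input combinations, 24 give s7 = 1 and 8 give s7 = 0.

24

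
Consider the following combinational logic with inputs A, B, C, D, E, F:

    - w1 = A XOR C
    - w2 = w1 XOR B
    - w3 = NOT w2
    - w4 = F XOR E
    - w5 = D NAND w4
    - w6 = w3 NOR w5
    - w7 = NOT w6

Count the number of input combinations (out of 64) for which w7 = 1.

56

w7 = NOT w6 must be 1, so w6 = 0.
w6 = w3 NOR w5 must be 0, so at least one of w3, w5 is 1.
Enumerating the 64 input combinations, 56 give w7 = 1 and 8 give w7 = 0.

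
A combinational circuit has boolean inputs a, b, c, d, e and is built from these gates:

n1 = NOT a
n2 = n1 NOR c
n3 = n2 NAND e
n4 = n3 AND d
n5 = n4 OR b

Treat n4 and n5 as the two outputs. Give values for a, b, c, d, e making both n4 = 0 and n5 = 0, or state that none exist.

a=0 b=0 c=1 d=0 e=1

Check with a=0 b=0 c=1 d=0 e=1:
n1 = NOT a = NOT 0 = 1
n2 = n1 NOR c = 1 NOR 1 = 0
n3 = n2 NAND e = 0 NAND 1 = 1
n4 = n3 AND d = 1 AND 0 = 0
n5 = n4 OR b = 0 OR 0 = 0
So n4 = 0 and n5 = 0.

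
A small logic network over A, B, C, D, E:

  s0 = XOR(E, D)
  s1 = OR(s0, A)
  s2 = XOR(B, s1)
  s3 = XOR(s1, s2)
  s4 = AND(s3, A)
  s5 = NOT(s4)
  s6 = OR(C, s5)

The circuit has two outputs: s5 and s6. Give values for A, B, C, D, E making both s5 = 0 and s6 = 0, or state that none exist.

A=1, B=1, C=0, D=0, E=0

Check with A=1, B=1, C=0, D=0, E=0:
s0 = XOR(E, D) = XOR(0, 0) = 0
s1 = OR(s0, A) = OR(0, 1) = 1
s2 = XOR(B, s1) = XOR(1, 1) = 0
s3 = XOR(s1, s2) = XOR(1, 0) = 1
s4 = AND(s3, A) = AND(1, 1) = 1
s5 = NOT(s4) = NOT 1 = 0
s6 = OR(C, s5) = OR(0, 0) = 0
So s5 = 0 and s6 = 0.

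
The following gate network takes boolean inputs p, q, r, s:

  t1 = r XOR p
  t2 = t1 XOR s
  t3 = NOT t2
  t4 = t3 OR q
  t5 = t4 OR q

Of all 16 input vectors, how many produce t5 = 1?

t5 = t4 OR q must be 1, so at least one of t4, q is 1.
Enumerating the 16 input combinations, 12 give t5 = 1 and 4 give t5 = 0.

12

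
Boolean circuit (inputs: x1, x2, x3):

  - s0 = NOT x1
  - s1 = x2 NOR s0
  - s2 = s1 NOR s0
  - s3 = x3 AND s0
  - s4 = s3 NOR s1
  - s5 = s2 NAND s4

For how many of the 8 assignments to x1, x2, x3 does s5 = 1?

6

s5 = s2 NAND s4 must be 1, so at least one of s2, s4 is 0.
Satisfying assignments:
  x1=0, x2=0, x3=0
  x1=0, x2=0, x3=1
  x1=0, x2=1, x3=0
  x1=0, x2=1, x3=1
  x1=1, x2=0, x3=0
  x1=1, x2=0, x3=1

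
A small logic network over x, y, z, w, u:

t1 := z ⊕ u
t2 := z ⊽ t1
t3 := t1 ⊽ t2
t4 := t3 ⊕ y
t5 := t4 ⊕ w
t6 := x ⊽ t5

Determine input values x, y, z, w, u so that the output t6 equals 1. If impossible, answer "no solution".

x=0, y=1, z=0, w=1, u=1

Check with x=0, y=1, z=0, w=1, u=1:
t1 = z ⊕ u = 0 ⊕ 1 = 1
t2 = z ⊽ t1 = 0 ⊽ 1 = 0
t3 = t1 ⊽ t2 = 1 ⊽ 0 = 0
t4 = t3 ⊕ y = 0 ⊕ 1 = 1
t5 = t4 ⊕ w = 1 ⊕ 1 = 0
t6 = x ⊽ t5 = 0 ⊽ 0 = 1
So t6 = 1 as required.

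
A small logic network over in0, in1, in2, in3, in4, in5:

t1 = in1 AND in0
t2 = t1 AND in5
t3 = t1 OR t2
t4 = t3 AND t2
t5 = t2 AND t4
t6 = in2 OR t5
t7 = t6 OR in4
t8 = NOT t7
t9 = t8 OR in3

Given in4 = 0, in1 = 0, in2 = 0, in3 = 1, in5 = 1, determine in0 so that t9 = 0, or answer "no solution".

With in4 = 0, in1 = 0, in2 = 0, in3 = 1, in5 = 1 fixed, none of the 2 settings of in0 give t9 = 0.
For example, with in0=1:
t1 = in1 AND in0 = 0 AND 1 = 0
t2 = t1 AND in5 = 0 AND 1 = 0
t3 = t1 OR t2 = 0 OR 0 = 0
t4 = t3 AND t2 = 0 AND 0 = 0
t5 = t2 AND t4 = 0 AND 0 = 0
t6 = in2 OR t5 = 0 OR 0 = 0
t7 = t6 OR in4 = 0 OR 0 = 0
t8 = NOT t7 = NOT 0 = 1
t9 = t8 OR in3 = 1 OR 1 = 1
giving t9 = 1 ≠ 0.

no solution exists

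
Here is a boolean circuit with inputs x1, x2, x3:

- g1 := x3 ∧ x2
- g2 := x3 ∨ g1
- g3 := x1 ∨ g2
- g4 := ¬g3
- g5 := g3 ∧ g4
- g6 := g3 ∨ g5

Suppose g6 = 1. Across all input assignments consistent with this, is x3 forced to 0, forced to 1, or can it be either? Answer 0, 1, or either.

either

Both values of x3 occur among assignments with g6 = 1:
  x3=0: x1=1, x2=0, x3=0
  x3=1: x1=0, x2=0, x3=1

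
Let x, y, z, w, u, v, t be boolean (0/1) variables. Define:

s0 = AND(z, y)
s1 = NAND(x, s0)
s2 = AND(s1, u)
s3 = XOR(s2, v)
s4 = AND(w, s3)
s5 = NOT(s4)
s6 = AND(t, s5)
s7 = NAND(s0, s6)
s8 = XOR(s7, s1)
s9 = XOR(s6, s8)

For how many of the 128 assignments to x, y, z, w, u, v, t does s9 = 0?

76

s9 = XOR(s6, s8) must be 0, so s6 and s8 are equal.
Enumerating the 128 input combinations, 76 give s9 = 0 and 52 give s9 = 1.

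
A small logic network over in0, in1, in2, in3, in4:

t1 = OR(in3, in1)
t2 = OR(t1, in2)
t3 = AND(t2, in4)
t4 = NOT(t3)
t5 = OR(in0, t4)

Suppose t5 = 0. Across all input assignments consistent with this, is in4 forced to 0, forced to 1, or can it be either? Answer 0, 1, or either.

1

t5 = OR(in0, t4) must be 0, so both in0 = 0 and t4 = 0.
Every assignment with t5 = 0 has in4 = 1; there are 7 such assignment(s).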